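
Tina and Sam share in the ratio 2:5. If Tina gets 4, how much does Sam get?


Find the multiplier:
4 / 2 = 2
Apply to Sam's share:
5 x 2 = 10

10


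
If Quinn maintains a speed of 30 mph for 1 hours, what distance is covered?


Use the formula: distance = speed x time
Speed = 30 mph, Time = 1 hours
30 x 1 = 30 miles

30 miles


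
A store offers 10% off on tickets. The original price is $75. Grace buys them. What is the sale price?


Calculate the discount amount:
10% of $75 = $7.50
Subtract from original:
$75 - $7.50 = $67.50

$67.50


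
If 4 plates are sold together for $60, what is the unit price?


Total cost: $60
Number of items: 4
Unit price: $60 / 4 = $15

$15


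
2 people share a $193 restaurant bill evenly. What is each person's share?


Total bill: $193
Number of people: 2
Each pays: $193 / 2 = $96.50

$96.50


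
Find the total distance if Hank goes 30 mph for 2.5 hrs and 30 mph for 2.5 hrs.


Leg 1 distance:
30 x 2.5 = 75 miles
Leg 2 distance:
30 x 2.5 = 75 miles
Total distance:
75 + 75 = 150 miles

150 miles


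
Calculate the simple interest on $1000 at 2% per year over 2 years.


Use the formula I = P x R x T / 100
P x R x T = 1000 x 2 x 2 = 4000
I = 4000 / 100 = $40

$40


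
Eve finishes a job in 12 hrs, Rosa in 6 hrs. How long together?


Eve's rate: 1/12 of the job per hour
Rosa's rate: 1/6 of the job per hour
Combined rate: 1/12 + 1/6 = 1/4 per hour
Time = 1 / (1/4) = 4 hours

4 hours


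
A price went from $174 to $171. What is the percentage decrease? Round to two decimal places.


Find the absolute change:
|171 - 174| = 3
Divide by original and multiply by 100:
3 / 174 x 100 = 1.7241...% ≈ 1.72%

1.72%


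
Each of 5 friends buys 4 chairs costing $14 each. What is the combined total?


Cost per person:
4 x $14 = $56
Group total:
5 x $56 = $280

$280


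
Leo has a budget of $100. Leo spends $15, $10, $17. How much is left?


Add up expenses:
$15 + $10 + $17 = $42
Subtract from budget:
$100 - $42 = $58

$58


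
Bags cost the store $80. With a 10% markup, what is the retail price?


Calculate the markup amount:
10% of $80 = $8
Add to cost:
$80 + $8 = $88

$88


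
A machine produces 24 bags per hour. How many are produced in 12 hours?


Production rate: 24 bags per hour
Time: 12 hours
Total: 24 x 12 = 288 bags

288 bags


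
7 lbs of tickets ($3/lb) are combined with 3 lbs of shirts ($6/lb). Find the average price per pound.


Cost of tickets:
7 x $3 = $21
Cost of shirts:
3 x $6 = $18
Total cost: $21 + $18 = $39
Total weight: 10 lbs
Average: $39 / 10 = $3.90/lb

$3.90/lb


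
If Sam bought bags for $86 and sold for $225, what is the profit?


Selling price = $225
Cost price = $86
Profit = selling price - cost price:
Profit = $225 - $86 = $139

$139


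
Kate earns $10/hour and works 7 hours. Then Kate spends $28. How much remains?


Calculate earnings:
7 x $10 = $70
Subtract spending:
$70 - $28 = $42

$42


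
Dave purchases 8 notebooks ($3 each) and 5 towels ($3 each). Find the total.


Cost of notebooks:
8 x $3 = $24
Cost of towels:
5 x $3 = $15
Add both:
$24 + $15 = $39

$39


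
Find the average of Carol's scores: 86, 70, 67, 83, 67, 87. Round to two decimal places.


Add the scores:
86 + 70 + 67 + 83 + 67 + 87 = 460
Divide by the number of tests:
460 / 6 = 76.6666... ≈ 76.67

76.67


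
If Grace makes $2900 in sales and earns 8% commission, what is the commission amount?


Convert rate to decimal:
8% = 0.08
Multiply by sales:
$2900 x 0.08 = $232

$232


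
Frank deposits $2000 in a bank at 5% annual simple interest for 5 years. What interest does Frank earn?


Use the formula I = P x R x T / 100
P x R x T = 2000 x 5 x 5 = 50000
I = 50000 / 100 = $500

$500


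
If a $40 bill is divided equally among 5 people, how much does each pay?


Total bill: $40
Number of people: 5
Each pays: $40 / 5 = $8

$8


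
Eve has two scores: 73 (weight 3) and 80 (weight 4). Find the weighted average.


Weighted sum:
3 x 73 + 4 x 80 = 539
Total weight:
3 + 4 = 7
Weighted average:
539 / 7 = 77

77


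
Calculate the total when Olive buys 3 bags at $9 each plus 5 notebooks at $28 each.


Cost of bags:
3 x $9 = $27
Cost of notebooks:
5 x $28 = $140
Add both:
$27 + $140 = $167

$167


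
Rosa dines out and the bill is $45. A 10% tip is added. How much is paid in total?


Calculate the tip:
10% of $45 = $4.50
Add tip to meal cost:
$45 + $4.50 = $49.50

$49.50


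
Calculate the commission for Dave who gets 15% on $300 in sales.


Convert rate to decimal:
15% = 0.15
Multiply by sales:
$300 x 0.15 = $45

$45


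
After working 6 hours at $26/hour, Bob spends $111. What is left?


Calculate earnings:
6 x $26 = $156
Subtract spending:
$156 - $111 = $45

$45


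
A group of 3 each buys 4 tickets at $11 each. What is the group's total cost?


Cost per person:
4 x $11 = $44
Group total:
3 x $44 = $132

$132


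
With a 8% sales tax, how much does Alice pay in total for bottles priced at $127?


Calculate the tax:
8% of $127 = $10.16
Add tax to price:
$127 + $10.16 = $137.16

$137.16


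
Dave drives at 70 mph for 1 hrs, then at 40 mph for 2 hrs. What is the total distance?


Leg 1 distance:
70 x 1 = 70 miles
Leg 2 distance:
40 x 2 = 80 miles
Total distance:
70 + 80 = 150 miles

150 miles


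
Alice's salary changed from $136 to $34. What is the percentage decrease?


Find the absolute change:
|34 - 136| = 102
Divide by original and multiply by 100:
102 / 136 x 100 = 75%

75%


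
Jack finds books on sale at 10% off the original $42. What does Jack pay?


Calculate the discount amount:
10% of $42 = $4.20
Subtract from original:
$42 - $4.20 = $37.80

$37.80


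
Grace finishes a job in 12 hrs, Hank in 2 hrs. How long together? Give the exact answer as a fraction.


Grace's rate: 1/12 of the job per hour
Hank's rate: 1/2 of the job per hour
Combined rate: 1/12 + 1/2 = 7/12 per hour
Time = 1 / (7/12) = 12/7 hours (≈ 1.71 hours)

12/7 hours


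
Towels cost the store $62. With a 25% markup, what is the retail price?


Calculate the markup amount:
25% of $62 = $15.50
Add to cost:
$62 + $15.50 = $77.50

$77.50


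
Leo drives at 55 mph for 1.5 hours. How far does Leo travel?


Use the formula: distance = speed x time
Speed = 55 mph, Time = 1.5 hours
55 x 1.5 = 82.5 miles

82.5 miles


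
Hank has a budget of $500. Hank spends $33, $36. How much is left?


Add up expenses:
$33 + $36 = $69
Subtract from budget:
$500 - $69 = $431

$431


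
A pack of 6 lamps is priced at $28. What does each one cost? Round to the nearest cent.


Total cost: $28
Number of items: 6
Unit price: $28 / 6 = $4.6666... ≈ $4.67

$4.67


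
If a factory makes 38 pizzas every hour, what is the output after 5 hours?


Production rate: 38 pizzas per hour
Time: 5 hours
Total: 38 x 5 = 190 pizzas

190 pizzas


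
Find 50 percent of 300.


Convert percentage to decimal:
50% = 0.5
Multiply:
300 x 0.5 = 150

150


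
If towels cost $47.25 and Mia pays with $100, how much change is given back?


Start with the amount paid:
$100
Subtract the price:
$100 - $47.25 = $52.75

$52.75


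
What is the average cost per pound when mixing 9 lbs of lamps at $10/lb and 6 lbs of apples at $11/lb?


Cost of lamps:
9 x $10 = $90
Cost of apples:
6 x $11 = $66
Total cost: $90 + $66 = $156
Total weight: 15 lbs
Average: $156 / 15 = $10.40/lb

$10.40/lb


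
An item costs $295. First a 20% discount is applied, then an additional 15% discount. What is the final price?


First discount:
20% of $295 = $59
Price after first discount:
$295 - $59 = $236
Second discount:
15% of $236 = $35.40
Final price:
$236 - $35.40 = $200.60

$200.60


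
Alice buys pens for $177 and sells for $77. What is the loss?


Selling price = $77
Cost price = $177
Loss = cost price - selling price:
Loss = $177 - $77 = $100

$100


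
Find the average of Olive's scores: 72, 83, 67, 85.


Add the scores:
72 + 83 + 67 + 85 = 307
Divide by the number of tests:
307 / 4 = 76.75

76.75


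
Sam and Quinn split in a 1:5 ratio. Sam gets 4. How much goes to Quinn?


Find the multiplier:
4 / 1 = 4
Apply to Quinn's share:
5 x 4 = 20

20


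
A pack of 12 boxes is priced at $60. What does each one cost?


Total cost: $60
Number of items: 12
Unit price: $60 / 12 = $5

$5


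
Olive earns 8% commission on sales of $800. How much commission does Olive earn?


Convert rate to decimal:
8% = 0.08
Multiply by sales:
$800 x 0.08 = $64

$64


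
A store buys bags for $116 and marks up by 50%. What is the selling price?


Calculate the markup amount:
50% of $116 = $58
Add to cost:
$116 + $58 = $174

$174


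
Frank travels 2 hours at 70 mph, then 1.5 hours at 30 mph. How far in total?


Leg 1 distance:
70 x 2 = 140 miles
Leg 2 distance:
30 x 1.5 = 45 miles
Total distance:
140 + 45 = 185 miles

185 miles


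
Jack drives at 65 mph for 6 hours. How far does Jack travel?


Use the formula: distance = speed x time
Speed = 65 mph, Time = 6 hours
65 x 6 = 390 miles

390 miles


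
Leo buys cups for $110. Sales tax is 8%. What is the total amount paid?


Calculate the tax:
8% of $110 = $8.80
Add tax to price:
$110 + $8.80 = $118.80

$118.80


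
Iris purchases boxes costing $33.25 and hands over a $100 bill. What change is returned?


Start with the amount paid:
$100
Subtract the price:
$100 - $33.25 = $66.75

$66.75


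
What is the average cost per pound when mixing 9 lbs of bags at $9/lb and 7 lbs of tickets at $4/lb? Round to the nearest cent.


Cost of bags:
9 x $9 = $81
Cost of tickets:
7 x $4 = $28
Total cost: $81 + $28 = $109
Total weight: 16 lbs
Average: $109 / 16 = $6.8125 ≈ $6.81/lb

$6.81/lb


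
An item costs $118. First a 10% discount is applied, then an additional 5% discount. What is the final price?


First discount:
10% of $118 = $11.80
Price after first discount:
$118 - $11.80 = $106.20
Second discount:
5% of $106.20 = $5.31
Final price:
$106.20 - $5.31 = $100.89

$100.89


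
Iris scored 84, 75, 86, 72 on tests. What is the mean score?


Add the scores:
84 + 75 + 86 + 72 = 317
Divide by the number of tests:
317 / 4 = 79.25

79.25


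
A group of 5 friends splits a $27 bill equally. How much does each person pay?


Total bill: $27
Number of people: 5
Each pays: $27 / 5 = $5.40

$5.40


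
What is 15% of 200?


Convert percentage to decimal:
15% = 0.15
Multiply:
200 x 0.15 = 30

30


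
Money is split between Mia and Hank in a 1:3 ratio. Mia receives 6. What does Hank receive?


Find the multiplier:
6 / 1 = 6
Apply to Hank's share:
3 x 6 = 18

18


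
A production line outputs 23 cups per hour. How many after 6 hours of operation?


Production rate: 23 cups per hour
Time: 6 hours
Total: 23 x 6 = 138 cups

138 cups


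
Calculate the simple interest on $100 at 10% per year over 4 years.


Use the formula I = P x R x T / 100
P x R x T = 100 x 10 x 4 = 4000
I = 4000 / 100 = $40

$40


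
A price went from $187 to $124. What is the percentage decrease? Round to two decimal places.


Find the absolute change:
|124 - 187| = 63
Divide by original and multiply by 100:
63 / 187 x 100 = 33.6898...% ≈ 33.69%

33.69%


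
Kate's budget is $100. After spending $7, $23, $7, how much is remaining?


Add up expenses:
$7 + $23 + $7 = $37
Subtract from budget:
$100 - $37 = $63

$63


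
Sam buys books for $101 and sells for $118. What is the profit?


Selling price = $118
Cost price = $101
Profit = selling price - cost price:
Profit = $118 - $101 = $17

$17


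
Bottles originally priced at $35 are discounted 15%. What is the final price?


Calculate the discount amount:
15% of $35 = $5.25
Subtract from original:
$35 - $5.25 = $29.75

$29.75


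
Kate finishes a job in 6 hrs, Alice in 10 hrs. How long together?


Kate's rate: 1/6 of the job per hour
Alice's rate: 1/10 of the job per hour
Combined rate: 1/6 + 1/10 = 4/15 per hour
Time = 1 / (4/15) = 15/4 = 3.75 hours

3.75 hours


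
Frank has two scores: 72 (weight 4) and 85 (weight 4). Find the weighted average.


Weighted sum:
4 x 72 + 4 x 85 = 628
Total weight:
4 + 4 = 8
Weighted average:
628 / 8 = 78.5

78.5


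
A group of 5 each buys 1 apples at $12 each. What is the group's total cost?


Cost per person:
1 x $12 = $12
Group total:
5 x $12 = $60

$60


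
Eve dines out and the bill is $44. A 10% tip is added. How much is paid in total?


Calculate the tip:
10% of $44 = $4.40
Add tip to meal cost:
$44 + $4.40 = $48.40

$48.40


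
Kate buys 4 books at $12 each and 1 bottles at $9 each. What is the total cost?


Cost of books:
4 x $12 = $48
Cost of bottles:
1 x $9 = $9
Add both:
$48 + $9 = $57

$57


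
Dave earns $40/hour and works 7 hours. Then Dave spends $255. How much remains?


Calculate earnings:
7 x $40 = $280
Subtract spending:
$280 - $255 = $25

$25


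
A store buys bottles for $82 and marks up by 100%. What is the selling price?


Calculate the markup amount:
100% of $82 = $82
Add to cost:
$82 + $82 = $164

$164


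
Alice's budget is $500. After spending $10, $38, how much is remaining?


Add up expenses:
$10 + $38 = $48
Subtract from budget:
$500 - $48 = $452

$452


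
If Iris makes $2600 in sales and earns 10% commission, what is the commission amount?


Convert rate to decimal:
10% = 0.1
Multiply by sales:
$2600 x 0.1 = $260

$260


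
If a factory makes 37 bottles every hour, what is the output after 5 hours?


Production rate: 37 bottles per hour
Time: 5 hours
Total: 37 x 5 = 185 bottles

185 bottles


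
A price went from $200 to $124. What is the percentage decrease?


Find the absolute change:
|124 - 200| = 76
Divide by original and multiply by 100:
76 / 200 x 100 = 38%

38%


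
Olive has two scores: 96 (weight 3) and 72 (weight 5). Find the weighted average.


Weighted sum:
3 x 96 + 5 x 72 = 648
Total weight:
3 + 5 = 8
Weighted average:
648 / 8 = 81

81


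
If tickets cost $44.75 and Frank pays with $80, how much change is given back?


Start with the amount paid:
$80
Subtract the price:
$80 - $44.75 = $35.25

$35.25


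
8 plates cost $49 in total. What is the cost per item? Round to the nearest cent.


Total cost: $49
Number of items: 8
Unit price: $49 / 8 = $6.125 ≈ $6.13

$6.13


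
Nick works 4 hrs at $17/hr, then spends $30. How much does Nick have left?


Calculate earnings:
4 x $17 = $68
Subtract spending:
$68 - $30 = $38

$38


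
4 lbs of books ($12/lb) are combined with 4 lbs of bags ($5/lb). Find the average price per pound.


Cost of books:
4 x $12 = $48
Cost of bags:
4 x $5 = $20
Total cost: $48 + $20 = $68
Total weight: 8 lbs
Average: $68 / 8 = $8.50/lb

$8.50/lb


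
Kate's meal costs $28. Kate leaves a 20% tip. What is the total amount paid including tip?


Calculate the tip:
20% of $28 = $5.60
Add tip to meal cost:
$28 + $5.60 = $33.60

$33.60


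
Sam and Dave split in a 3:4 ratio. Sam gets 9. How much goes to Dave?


Find the multiplier:
9 / 3 = 3
Apply to Dave's share:
4 x 3 = 12

12


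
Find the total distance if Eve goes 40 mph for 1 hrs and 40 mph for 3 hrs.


Leg 1 distance:
40 x 1 = 40 miles
Leg 2 distance:
40 x 3 = 120 miles
Total distance:
40 + 120 = 160 miles

160 miles


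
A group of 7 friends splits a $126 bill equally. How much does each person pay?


Total bill: $126
Number of people: 7
Each pays: $126 / 7 = $18

$18


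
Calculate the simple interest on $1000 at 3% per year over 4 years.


Use the formula I = P x R x T / 100
P x R x T = 1000 x 3 x 4 = 12000
I = 12000 / 100 = $120

$120


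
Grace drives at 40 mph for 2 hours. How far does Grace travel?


Use the formula: distance = speed x time
Speed = 40 mph, Time = 2 hours
40 x 2 = 80 miles

80 miles


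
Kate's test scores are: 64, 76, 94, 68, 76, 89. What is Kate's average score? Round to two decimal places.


Add the scores:
64 + 76 + 94 + 68 + 76 + 89 = 467
Divide by the number of tests:
467 / 6 = 77.8333... ≈ 77.83

77.83


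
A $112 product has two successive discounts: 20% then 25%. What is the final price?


First discount:
20% of $112 = $22.40
Price after first discount:
$112 - $22.40 = $89.60
Second discount:
25% of $89.60 = $22.40
Final price:
$89.60 - $22.40 = $67.20

$67.20


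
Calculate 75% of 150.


Convert percentage to decimal:
75% = 0.75
Multiply:
150 x 0.75 = 112.5

112.5


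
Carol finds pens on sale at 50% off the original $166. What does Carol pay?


Calculate the discount amount:
50% of $166 = $83
Subtract from original:
$166 - $83 = $83

$83


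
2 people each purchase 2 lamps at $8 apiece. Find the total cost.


Cost per person:
2 x $8 = $16
Group total:
2 x $16 = $32

$32


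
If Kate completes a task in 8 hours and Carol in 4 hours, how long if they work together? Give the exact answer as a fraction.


Kate's rate: 1/8 of the job per hour
Carol's rate: 1/4 of the job per hour
Combined rate: 1/8 + 1/4 = 3/8 per hour
Time = 1 / (3/8) = 8/3 hours (≈ 2.67 hours)

8/3 hours


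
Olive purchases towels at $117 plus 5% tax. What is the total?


Calculate the tax:
5% of $117 = $5.85
Add tax to price:
$117 + $5.85 = $122.85

$122.85


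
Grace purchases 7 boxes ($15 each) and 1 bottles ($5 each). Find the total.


Cost of boxes:
7 x $15 = $105
Cost of bottles:
1 x $5 = $5
Add both:
$105 + $5 = $110

$110


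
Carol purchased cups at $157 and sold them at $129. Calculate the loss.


Selling price = $129
Cost price = $157
Loss = cost price - selling price:
Loss = $157 - $129 = $28

$28


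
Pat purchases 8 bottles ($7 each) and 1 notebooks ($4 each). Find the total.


Cost of bottles:
8 x $7 = $56
Cost of notebooks:
1 x $4 = $4
Add both:
$56 + $4 = $60

$60


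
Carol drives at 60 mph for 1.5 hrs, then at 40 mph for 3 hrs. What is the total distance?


Leg 1 distance:
60 x 1.5 = 90 miles
Leg 2 distance:
40 x 3 = 120 miles
Total distance:
90 + 120 = 210 miles

210 miles


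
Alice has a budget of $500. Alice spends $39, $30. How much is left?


Add up expenses:
$39 + $30 = $69
Subtract from budget:
$500 - $69 = $431

$431


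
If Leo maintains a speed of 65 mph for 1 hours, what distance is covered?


Use the formula: distance = speed x time
Speed = 65 mph, Time = 1 hours
65 x 1 = 65 miles

65 miles


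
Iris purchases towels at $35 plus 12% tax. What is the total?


Calculate the tax:
12% of $35 = $4.20
Add tax to price:
$35 + $4.20 = $39.20

$39.20


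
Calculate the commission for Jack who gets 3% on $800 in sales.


Convert rate to decimal:
3% = 0.03
Multiply by sales:
$800 x 0.03 = $24

$24


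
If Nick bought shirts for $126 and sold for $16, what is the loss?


Selling price = $16
Cost price = $126
Loss = cost price - selling price:
Loss = $126 - $16 = $110

$110


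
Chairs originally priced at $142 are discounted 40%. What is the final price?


Calculate the discount amount:
40% of $142 = $56.80
Subtract from original:
$142 - $56.80 = $85.20

$85.20


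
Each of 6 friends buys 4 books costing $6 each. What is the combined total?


Cost per person:
4 x $6 = $24
Group total:
6 x $24 = $144

$144


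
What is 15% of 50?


Convert percentage to decimal:
15% = 0.15
Multiply:
50 x 0.15 = 7.5

7.5


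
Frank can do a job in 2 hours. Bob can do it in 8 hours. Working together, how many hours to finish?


Frank's rate: 1/2 of the job per hour
Bob's rate: 1/8 of the job per hour
Combined rate: 1/2 + 1/8 = 5/8 per hour
Time = 1 / (5/8) = 8/5 = 1.6 hours

1.6 hours


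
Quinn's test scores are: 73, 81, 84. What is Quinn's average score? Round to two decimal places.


Add the scores:
73 + 81 + 84 = 238
Divide by the number of tests:
238 / 3 = 79.3333... ≈ 79.33

79.33


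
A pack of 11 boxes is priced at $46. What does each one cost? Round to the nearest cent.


Total cost: $46
Number of items: 11
Unit price: $46 / 11 = $4.1818... ≈ $4.18

$4.18


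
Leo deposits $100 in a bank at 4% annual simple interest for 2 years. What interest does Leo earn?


Use the formula I = P x R x T / 100
P x R x T = 100 x 4 x 2 = 800
I = 800 / 100 = $8

$8


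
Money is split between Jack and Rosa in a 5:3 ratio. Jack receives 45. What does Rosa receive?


Find the multiplier:
45 / 5 = 9
Apply to Rosa's share:
3 x 9 = 27

27


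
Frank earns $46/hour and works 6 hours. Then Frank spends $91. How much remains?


Calculate earnings:
6 x $46 = $276
Subtract spending:
$276 - $91 = $185

$185


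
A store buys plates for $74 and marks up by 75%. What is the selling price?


Calculate the markup amount:
75% of $74 = $55.50
Add to cost:
$74 + $55.50 = $129.50

$129.50


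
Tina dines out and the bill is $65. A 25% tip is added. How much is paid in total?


Calculate the tip:
25% of $65 = $16.25
Add tip to meal cost:
$65 + $16.25 = $81.25

$81.25


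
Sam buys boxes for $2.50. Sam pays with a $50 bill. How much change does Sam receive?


Start with the amount paid:
$50
Subtract the price:
$50 - $2.50 = $47.50

$47.50


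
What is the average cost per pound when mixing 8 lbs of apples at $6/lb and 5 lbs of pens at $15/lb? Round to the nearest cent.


Cost of apples:
8 x $6 = $48
Cost of pens:
5 x $15 = $75
Total cost: $48 + $75 = $123
Total weight: 13 lbs
Average: $123 / 13 = $9.4615... ≈ $9.46/lb

$9.46/lb


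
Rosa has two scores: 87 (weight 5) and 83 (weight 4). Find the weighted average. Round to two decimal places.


Weighted sum:
5 x 87 + 4 x 83 = 767
Total weight:
5 + 4 = 9
Weighted average:
767 / 9 = 85.2222... ≈ 85.22

85.22


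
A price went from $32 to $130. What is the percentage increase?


Find the absolute change:
|130 - 32| = 98
Divide by original and multiply by 100:
98 / 32 x 100 = 306.25%

306.25%


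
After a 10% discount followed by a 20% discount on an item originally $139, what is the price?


First discount:
10% of $139 = $13.90
Price after first discount:
$139 - $13.90 = $125.10
Second discount:
20% of $125.10 = $25.02
Final price:
$125.10 - $25.02 = $100.08

$100.08


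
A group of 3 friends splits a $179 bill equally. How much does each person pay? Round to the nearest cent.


Total bill: $179
Number of people: 3
Each pays: $179 / 3 = $59.6666... ≈ $59.67

$59.67


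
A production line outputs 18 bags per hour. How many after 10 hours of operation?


Production rate: 18 bags per hour
Time: 10 hours
Total: 18 x 10 = 180 bags

180 bags


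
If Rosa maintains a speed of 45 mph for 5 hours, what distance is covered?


Use the formula: distance = speed x time
Speed = 45 mph, Time = 5 hours
45 x 5 = 225 miles

225 miles


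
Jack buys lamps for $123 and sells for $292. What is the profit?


Selling price = $292
Cost price = $123
Profit = selling price - cost price:
Profit = $292 - $123 = $169

$169


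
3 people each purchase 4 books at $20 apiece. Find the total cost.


Cost per person:
4 x $20 = $80
Group total:
3 x $80 = $240

$240


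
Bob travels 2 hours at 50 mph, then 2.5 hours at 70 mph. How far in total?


Leg 1 distance:
50 x 2 = 100 miles
Leg 2 distance:
70 x 2.5 = 175 miles
Total distance:
100 + 175 = 275 miles

275 miles


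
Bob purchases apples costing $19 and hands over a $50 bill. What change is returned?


Start with the amount paid:
$50
Subtract the price:
$50 - $19 = $31

$31


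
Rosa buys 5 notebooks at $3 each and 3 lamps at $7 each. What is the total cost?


Cost of notebooks:
5 x $3 = $15
Cost of lamps:
3 x $7 = $21
Add both:
$15 + $21 = $36

$36


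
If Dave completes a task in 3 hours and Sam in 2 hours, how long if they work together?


Dave's rate: 1/3 of the job per hour
Sam's rate: 1/2 of the job per hour
Combined rate: 1/3 + 1/2 = 5/6 per hour
Time = 1 / (5/6) = 6/5 = 1.2 hours

1.2 hours


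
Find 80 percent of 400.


Convert percentage to decimal:
80% = 0.8
Multiply:
400 x 0.8 = 320

320


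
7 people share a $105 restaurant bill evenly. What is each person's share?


Total bill: $105
Number of people: 7
Each pays: $105 / 7 = $15

$15


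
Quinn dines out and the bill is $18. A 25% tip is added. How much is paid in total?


Calculate the tip:
25% of $18 = $4.50
Add tip to meal cost:
$18 + $4.50 = $22.50

$22.50


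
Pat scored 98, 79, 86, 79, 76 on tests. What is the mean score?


Add the scores:
98 + 79 + 86 + 79 + 76 = 418
Divide by the number of tests:
418 / 5 = 83.6

83.6


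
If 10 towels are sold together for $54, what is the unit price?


Total cost: $54
Number of items: 10
Unit price: $54 / 10 = $5.40

$5.40


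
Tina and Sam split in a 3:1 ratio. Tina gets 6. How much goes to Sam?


Find the multiplier:
6 / 3 = 2
Apply to Sam's share:
1 x 2 = 2

2


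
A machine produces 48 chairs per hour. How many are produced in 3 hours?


Production rate: 48 chairs per hour
Time: 3 hours
Total: 48 x 3 = 144 chairs

144 chairs


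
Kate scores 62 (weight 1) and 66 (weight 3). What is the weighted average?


Weighted sum:
1 x 62 + 3 x 66 = 260
Total weight:
1 + 3 = 4
Weighted average:
260 / 4 = 65

65


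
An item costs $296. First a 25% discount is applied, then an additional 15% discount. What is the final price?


First discount:
25% of $296 = $74
Price after first discount:
$296 - $74 = $222
Second discount:
15% of $222 = $33.30
Final price:
$222 - $33.30 = $188.70

$188.70


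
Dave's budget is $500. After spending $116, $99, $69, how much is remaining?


Add up expenses:
$116 + $99 + $69 = $284
Subtract from budget:
$500 - $284 = $216

$216


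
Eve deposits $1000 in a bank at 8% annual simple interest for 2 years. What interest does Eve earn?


Use the formula I = P x R x T / 100
P x R x T = 1000 x 8 x 2 = 16000
I = 16000 / 100 = $160

$160


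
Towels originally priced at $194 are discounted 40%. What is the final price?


Calculate the discount amount:
40% of $194 = $77.60
Subtract from original:
$194 - $77.60 = $116.40

$116.40


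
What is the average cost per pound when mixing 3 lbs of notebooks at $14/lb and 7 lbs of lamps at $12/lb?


Cost of notebooks:
3 x $14 = $42
Cost of lamps:
7 x $12 = $84
Total cost: $42 + $84 = $126
Total weight: 10 lbs
Average: $126 / 10 = $12.60/lb

$12.60/lb


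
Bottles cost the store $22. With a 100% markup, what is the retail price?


Calculate the markup amount:
100% of $22 = $22
Add to cost:
$22 + $22 = $44

$44


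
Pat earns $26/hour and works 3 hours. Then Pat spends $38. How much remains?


Calculate earnings:
3 x $26 = $78
Subtract spending:
$78 - $38 = $40

$40


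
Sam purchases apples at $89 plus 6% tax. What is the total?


Calculate the tax:
6% of $89 = $5.34
Add tax to price:
$89 + $5.34 = $94.34

$94.34


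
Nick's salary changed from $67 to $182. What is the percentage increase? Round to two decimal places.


Find the absolute change:
|182 - 67| = 115
Divide by original and multiply by 100:
115 / 67 x 100 = 171.6417...% ≈ 171.64%

171.64%


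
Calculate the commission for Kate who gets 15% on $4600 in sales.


Convert rate to decimal:
15% = 0.15
Multiply by sales:
$4600 x 0.15 = $690

$690


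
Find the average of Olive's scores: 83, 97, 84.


Add the scores:
83 + 97 + 84 = 264
Divide by the number of tests:
264 / 3 = 88

88


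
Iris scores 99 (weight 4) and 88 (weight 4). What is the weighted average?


Weighted sum:
4 x 99 + 4 x 88 = 748
Total weight:
4 + 4 = 8
Weighted average:
748 / 8 = 93.5

93.5


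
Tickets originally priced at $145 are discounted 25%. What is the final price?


Calculate the discount amount:
25% of $145 = $36.25
Subtract from original:
$145 - $36.25 = $108.75

$108.75


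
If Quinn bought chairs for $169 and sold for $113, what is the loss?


Selling price = $113
Cost price = $169
Loss = cost price - selling price:
Loss = $169 - $113 = $56

$56


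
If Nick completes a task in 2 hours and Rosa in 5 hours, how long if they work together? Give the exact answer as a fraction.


Nick's rate: 1/2 of the job per hour
Rosa's rate: 1/5 of the job per hour
Combined rate: 1/2 + 1/5 = 7/10 per hour
Time = 1 / (7/10) = 10/7 hours (≈ 1.43 hours)

10/7 hours


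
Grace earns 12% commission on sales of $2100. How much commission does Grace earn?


Convert rate to decimal:
12% = 0.12
Multiply by sales:
$2100 x 0.12 = $252

$252


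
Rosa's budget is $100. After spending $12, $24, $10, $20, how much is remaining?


Add up expenses:
$12 + $24 + $10 + $20 = $66
Subtract from budget:
$100 - $66 = $34

$34


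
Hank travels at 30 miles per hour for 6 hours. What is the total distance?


Use the formula: distance = speed x time
Speed = 30 mph, Time = 6 hours
30 x 6 = 180 miles

180 miles


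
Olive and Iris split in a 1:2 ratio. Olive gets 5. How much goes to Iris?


Find the multiplier:
5 / 1 = 5
Apply to Iris's share:
2 x 5 = 10

10


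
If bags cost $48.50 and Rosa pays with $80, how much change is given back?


Start with the amount paid:
$80
Subtract the price:
$80 - $48.50 = $31.50

$31.50


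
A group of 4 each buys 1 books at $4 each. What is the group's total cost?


Cost per person:
1 x $4 = $4
Group total:
4 x $4 = $16

$16


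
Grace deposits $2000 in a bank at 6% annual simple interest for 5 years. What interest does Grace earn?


Use the formula I = P x R x T / 100
P x R x T = 2000 x 6 x 5 = 60000
I = 60000 / 100 = $600

$600


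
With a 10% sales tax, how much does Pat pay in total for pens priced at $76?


Calculate the tax:
10% of $76 = $7.60
Add tax to price:
$76 + $7.60 = $83.60

$83.60


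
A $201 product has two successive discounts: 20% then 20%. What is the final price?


First discount:
20% of $201 = $40.20
Price after first discount:
$201 - $40.20 = $160.80
Second discount:
20% of $160.80 = $32.16
Final price:
$160.80 - $32.16 = $128.64

$128.64


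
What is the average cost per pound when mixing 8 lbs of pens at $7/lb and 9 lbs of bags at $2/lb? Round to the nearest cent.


Cost of pens:
8 x $7 = $56
Cost of bags:
9 x $2 = $18
Total cost: $56 + $18 = $74
Total weight: 17 lbs
Average: $74 / 17 = $4.3529... ≈ $4.35/lb

$4.35/lb


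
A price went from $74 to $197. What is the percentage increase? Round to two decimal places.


Find the absolute change:
|197 - 74| = 123
Divide by original and multiply by 100:
123 / 74 x 100 = 166.2162...% ≈ 166.22%

166.22%


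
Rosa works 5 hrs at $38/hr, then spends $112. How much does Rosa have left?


Calculate earnings:
5 x $38 = $190
Subtract spending:
$190 - $112 = $78

$78


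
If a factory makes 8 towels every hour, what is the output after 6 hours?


Production rate: 8 towels per hour
Time: 6 hours
Total: 8 x 6 = 48 towels

48 towels


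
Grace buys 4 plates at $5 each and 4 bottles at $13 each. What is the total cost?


Cost of plates:
4 x $5 = $20
Cost of bottles:
4 x $13 = $52
Add both:
$20 + $52 = $72

$72


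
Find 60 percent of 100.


Convert percentage to decimal:
60% = 0.6
Multiply:
100 x 0.6 = 60

60


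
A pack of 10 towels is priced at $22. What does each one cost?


Total cost: $22
Number of items: 10
Unit price: $22 / 10 = $2.20

$2.20


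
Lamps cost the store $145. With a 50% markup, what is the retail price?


Calculate the markup amount:
50% of $145 = $72.50
Add to cost:
$145 + $72.50 = $217.50

$217.50


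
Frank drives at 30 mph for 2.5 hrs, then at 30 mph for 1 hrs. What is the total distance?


Leg 1 distance:
30 x 2.5 = 75 miles
Leg 2 distance:
30 x 1 = 30 miles
Total distance:
75 + 30 = 105 miles

105 miles


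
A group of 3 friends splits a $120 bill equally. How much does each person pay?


Total bill: $120
Number of people: 3
Each pays: $120 / 3 = $40

$40


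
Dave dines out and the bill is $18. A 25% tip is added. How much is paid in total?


Calculate the tip:
25% of $18 = $4.50
Add tip to meal cost:
$18 + $4.50 = $22.50

$22.50


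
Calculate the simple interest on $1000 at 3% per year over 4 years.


Use the formula I = P x R x T / 100
P x R x T = 1000 x 3 x 4 = 12000
I = 12000 / 100 = $120

$120


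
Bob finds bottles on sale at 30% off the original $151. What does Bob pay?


Calculate the discount amount:
30% of $151 = $45.30
Subtract from original:
$151 - $45.30 = $105.70

$105.70


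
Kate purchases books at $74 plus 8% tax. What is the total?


Calculate the tax:
8% of $74 = $5.92
Add tax to price:
$74 + $5.92 = $79.92

$79.92


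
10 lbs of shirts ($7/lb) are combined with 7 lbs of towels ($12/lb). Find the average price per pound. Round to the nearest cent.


Cost of shirts:
10 x $7 = $70
Cost of towels:
7 x $12 = $84
Total cost: $70 + $84 = $154
Total weight: 17 lbs
Average: $154 / 17 = $9.0588... ≈ $9.06/lb

$9.06/lb


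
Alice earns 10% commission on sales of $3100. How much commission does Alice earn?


Convert rate to decimal:
10% = 0.1
Multiply by sales:
$3100 x 0.1 = $310

$310


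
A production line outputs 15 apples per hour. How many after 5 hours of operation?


Production rate: 15 apples per hour
Time: 5 hours
Total: 15 x 5 = 75 apples

75 apples


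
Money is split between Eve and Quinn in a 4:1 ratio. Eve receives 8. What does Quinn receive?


Find the multiplier:
8 / 4 = 2
Apply to Quinn's share:
1 x 2 = 2

2


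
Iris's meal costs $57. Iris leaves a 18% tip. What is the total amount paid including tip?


Calculate the tip:
18% of $57 = $10.26
Add tip to meal cost:
$57 + $10.26 = $67.26

$67.26


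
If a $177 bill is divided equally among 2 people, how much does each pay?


Total bill: $177
Number of people: 2
Each pays: $177 / 2 = $88.50

$88.50


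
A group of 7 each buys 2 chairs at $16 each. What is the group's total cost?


Cost per person:
2 x $16 = $32
Group total:
7 x $32 = $224

$224


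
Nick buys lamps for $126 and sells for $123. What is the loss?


Selling price = $123
Cost price = $126
Loss = cost price - selling price:
Loss = $126 - $123 = $3

$3


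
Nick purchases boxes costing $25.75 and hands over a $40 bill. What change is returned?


Start with the amount paid:
$40
Subtract the price:
$40 - $25.75 = $14.25

$14.25


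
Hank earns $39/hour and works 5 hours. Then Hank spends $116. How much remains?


Calculate earnings:
5 x $39 = $195
Subtract spending:
$195 - $116 = $79

$79


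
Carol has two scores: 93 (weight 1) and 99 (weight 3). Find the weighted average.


Weighted sum:
1 x 93 + 3 x 99 = 390
Total weight:
1 + 3 = 4
Weighted average:
390 / 4 = 97.5

97.5


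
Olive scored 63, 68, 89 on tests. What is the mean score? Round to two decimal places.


Add the scores:
63 + 68 + 89 = 220
Divide by the number of tests:
220 / 3 = 73.3333... ≈ 73.33

73.33


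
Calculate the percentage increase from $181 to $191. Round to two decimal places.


Find the absolute change:
|191 - 181| = 10
Divide by original and multiply by 100:
10 / 181 x 100 = 5.5248...% ≈ 5.52%

5.52%


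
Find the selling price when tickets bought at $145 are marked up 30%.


Calculate the markup amount:
30% of $145 = $43.50
Add to cost:
$145 + $43.50 = $188.50

$188.50


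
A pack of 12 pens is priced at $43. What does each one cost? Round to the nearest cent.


Total cost: $43
Number of items: 12
Unit price: $43 / 12 = $3.5833... ≈ $3.58

$3.58


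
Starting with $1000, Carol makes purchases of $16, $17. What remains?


Add up expenses:
$16 + $17 = $33
Subtract from budget:
$1000 - $33 = $967

$967


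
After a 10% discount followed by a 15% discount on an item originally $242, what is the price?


First discount:
10% of $242 = $24.20
Price after first discount:
$242 - $24.20 = $217.80
Second discount:
15% of $217.80 = $32.67
Final price:
$217.80 - $32.67 = $185.13

$185.13


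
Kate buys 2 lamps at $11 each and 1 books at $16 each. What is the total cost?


Cost of lamps:
2 x $11 = $22
Cost of books:
1 x $16 = $16
Add both:
$22 + $16 = $38

$38


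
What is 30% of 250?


Convert percentage to decimal:
30% = 0.3
Multiply:
250 x 0.3 = 75

75


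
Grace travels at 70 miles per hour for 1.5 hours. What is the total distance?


Use the formula: distance = speed x time
Speed = 70 mph, Time = 1.5 hours
70 x 1.5 = 105 miles

105 miles


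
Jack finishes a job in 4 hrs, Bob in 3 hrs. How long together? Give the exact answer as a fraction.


Jack's rate: 1/4 of the job per hour
Bob's rate: 1/3 of the job per hour
Combined rate: 1/4 + 1/3 = 7/12 per hour
Time = 1 / (7/12) = 12/7 hours (≈ 1.71 hours)

12/7 hours


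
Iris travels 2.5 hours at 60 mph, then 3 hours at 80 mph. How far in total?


Leg 1 distance:
60 x 2.5 = 150 miles
Leg 2 distance:
80 x 3 = 240 miles
Total distance:
150 + 240 = 390 miles

390 miles


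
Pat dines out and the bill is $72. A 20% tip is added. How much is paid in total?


Calculate the tip:
20% of $72 = $14.40
Add tip to meal cost:
$72 + $14.40 = $86.40

$86.40


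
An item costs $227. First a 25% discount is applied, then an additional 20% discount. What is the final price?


First discount:
25% of $227 = $56.75
Price after first discount:
$227 - $56.75 = $170.25
Second discount:
20% of $170.25 = $34.05
Final price:
$170.25 - $34.05 = $136.20

$136.20


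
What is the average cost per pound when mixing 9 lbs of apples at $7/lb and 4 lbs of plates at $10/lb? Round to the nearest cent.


Cost of apples:
9 x $7 = $63
Cost of plates:
4 x $10 = $40
Total cost: $63 + $40 = $103
Total weight: 13 lbs
Average: $103 / 13 = $7.9230... ≈ $7.92/lb

$7.92/lb


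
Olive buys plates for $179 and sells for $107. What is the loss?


Selling price = $107
Cost price = $179
Loss = cost price - selling price:
Loss = $179 - $107 = $72

$72


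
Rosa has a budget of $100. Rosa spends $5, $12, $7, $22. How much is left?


Add up expenses:
$5 + $12 + $7 + $22 = $46
Subtract from budget:
$100 - $46 = $54

$54


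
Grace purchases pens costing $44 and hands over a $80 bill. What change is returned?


Start with the amount paid:
$80
Subtract the price:
$80 - $44 = $36

$36


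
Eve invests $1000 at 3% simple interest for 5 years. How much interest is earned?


Use the formula I = P x R x T / 100
P x R x T = 1000 x 3 x 5 = 15000
I = 15000 / 100 = $150

$150


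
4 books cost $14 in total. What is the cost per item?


Total cost: $14
Number of items: 4
Unit price: $14 / 4 = $3.50

$3.50


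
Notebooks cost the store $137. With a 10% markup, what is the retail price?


Calculate the markup amount:
10% of $137 = $13.70
Add to cost:
$137 + $13.70 = $150.70

$150.70


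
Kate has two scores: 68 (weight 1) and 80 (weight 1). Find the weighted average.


Weighted sum:
1 x 68 + 1 x 80 = 148
Total weight:
1 + 1 = 2
Weighted average:
148 / 2 = 74

74


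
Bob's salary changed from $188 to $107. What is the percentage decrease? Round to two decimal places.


Find the absolute change:
|107 - 188| = 81
Divide by original and multiply by 100:
81 / 188 x 100 = 43.0851...% ≈ 43.09%

43.09%


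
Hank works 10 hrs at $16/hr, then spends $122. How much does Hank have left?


Calculate earnings:
10 x $16 = $160
Subtract spending:
$160 - $122 = $38

$38


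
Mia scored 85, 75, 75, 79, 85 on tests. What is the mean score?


Add the scores:
85 + 75 + 75 + 79 + 85 = 399
Divide by the number of tests:
399 / 5 = 79.8

79.8


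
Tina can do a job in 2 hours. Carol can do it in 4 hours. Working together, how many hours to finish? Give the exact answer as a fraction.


Tina's rate: 1/2 of the job per hour
Carol's rate: 1/4 of the job per hour
Combined rate: 1/2 + 1/4 = 3/4 per hour
Time = 1 / (3/4) = 4/3 hours (≈ 1.33 hours)

4/3 hours
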